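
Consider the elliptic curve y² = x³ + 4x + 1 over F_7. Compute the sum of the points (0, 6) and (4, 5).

(0, 6) + (4, 5). λ = (5 - 6)/(4 - 0) ≡ 6/4 mod 7. 4⁻¹ ≡ 2 (mod 7) since 4·2 = 8 ≡ 1, so λ ≡ 5.
  x = λ² - 0 - 4 = 25 - 4 ≡ 0; y = λ·(0 - 0) - 6 ≡ 1. → (0, 1)

(0, 1)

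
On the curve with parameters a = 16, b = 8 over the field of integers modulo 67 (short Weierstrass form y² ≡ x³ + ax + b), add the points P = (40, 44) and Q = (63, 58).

(40, 44) + (63, 58). λ = (58 - 44)/(63 - 40) ≡ 14/23 mod 67. 23⁻¹ ≡ 35 (mod 67) since 23·35 = 805 ≡ 1, so λ ≡ 21.
  x = λ² - 40 - 63 = 441 - 103 ≡ 3; y = λ·(40 - 3) - 44 ≡ 63. → (3, 63)

(3, 63)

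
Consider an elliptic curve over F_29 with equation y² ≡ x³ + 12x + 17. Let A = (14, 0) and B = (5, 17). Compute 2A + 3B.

(18, 27)

First 2A:
Repeated addition: build up to 2A.
2A: (14, 0) + (14, 0): same x and y₁ ≡ -y₂, so the sum is 𝒪.
2A = 𝒪.
Next 3B:
Repeated addition: build up to 3B.
2B: tangent at (5, 17): λ = (3·5² + 12)/(2·17) ≡ 0/5. 5⁻¹ ≡ 6 (mod 29), so λ ≡ 0·6 ≡ 0.
  x = λ² - 5 - 5 = 0 - 10 ≡ 19; y = λ·(5 - 19) - 17 ≡ 12. → (19, 12)
3B: (19, 12) + (5, 17). λ = (17 - 12)/(5 - 19) ≡ 5/15 mod 29. 15⁻¹ ≡ 2 (mod 29), so λ ≡ 10.
  x = λ² - 19 - 5 = 100 - 24 ≡ 18; y = λ·(19 - 18) - 12 ≡ 27. → (18, 27)
3B = (18, 27).
Finally 2A + 3B:
𝒪 + (18, 27) = (18, 27) (identity).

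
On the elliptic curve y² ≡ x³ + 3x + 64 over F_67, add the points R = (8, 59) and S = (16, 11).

(8, 59) + (16, 11). λ = (11 - 59)/(16 - 8) ≡ 19/8 mod 67. 8⁻¹ ≡ 42 (mod 67), so λ ≡ 61.
  x = λ² - 8 - 16 = 3721 - 24 ≡ 12; y = λ·(8 - 12) - 59 ≡ 32. → (12, 32)

(12, 32)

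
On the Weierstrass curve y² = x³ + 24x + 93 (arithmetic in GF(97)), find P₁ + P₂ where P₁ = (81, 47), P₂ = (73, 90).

(81, 47) + (73, 90). λ = (90 - 47)/(73 - 81) ≡ 43/89 mod 97. 89⁻¹ ≡ 12 (mod 97), so λ ≡ 31.
  x = λ² - 81 - 73 = 961 - 154 ≡ 31; y = λ·(81 - 31) - 47 ≡ 48. → (31, 48)

(31, 48)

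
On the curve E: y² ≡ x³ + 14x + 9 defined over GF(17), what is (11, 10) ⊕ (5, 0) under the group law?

(11, 10) + (5, 0). λ = (0 - 10)/(5 - 11) ≡ 7/11 mod 17. 11⁻¹ ≡ 14 (mod 17) since 11·14 = 154 ≡ 1, so λ ≡ 13.
  x = λ² - 11 - 5 = 169 - 16 ≡ 0; y = λ·(11 - 0) - 10 ≡ 14. → (0, 14)

(0, 14)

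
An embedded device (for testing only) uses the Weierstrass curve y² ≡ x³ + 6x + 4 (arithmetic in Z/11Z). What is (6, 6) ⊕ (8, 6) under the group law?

(6, 6) + (8, 6). λ = (6 - 6)/(8 - 6) ≡ 0/2 mod 11. 2⁻¹ ≡ 6 (mod 11), so λ ≡ 0.
  x = λ² - 6 - 8 = 0 - 14 ≡ 8; y = λ·(6 - 8) - 6 ≡ 5. → (8, 5)

(8, 5)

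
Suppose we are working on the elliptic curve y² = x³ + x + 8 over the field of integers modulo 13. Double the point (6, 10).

tangent at (6, 10): λ = (3·6² + 1)/(2·10) ≡ 5/7. 7⁻¹ ≡ 2 (mod 13), so λ ≡ 5·2 ≡ 10.
  x = λ² - 6 - 6 = 100 - 12 ≡ 10; y = λ·(6 - 10) - 10 ≡ 2. → (10, 2)

(10, 2)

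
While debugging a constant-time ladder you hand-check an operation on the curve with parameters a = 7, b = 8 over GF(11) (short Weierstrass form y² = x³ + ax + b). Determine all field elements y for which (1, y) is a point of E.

x³ + 7x + 8 = 16 ≡ 5 (mod 11).
Square roots of 5 mod 11: 4 and 7 (since 4² = 16 ≡ 5).

4, 7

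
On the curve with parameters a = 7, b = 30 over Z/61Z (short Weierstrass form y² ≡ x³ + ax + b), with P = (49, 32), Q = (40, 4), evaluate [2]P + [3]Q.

First 2P:
Repeated addition: build up to 2P.
2P: tangent at (49, 32): λ = (3·49² + 7)/(2·32) ≡ 12/3. 3⁻¹ ≡ 41 (mod 61), so λ ≡ 12·41 ≡ 4.
  x = λ² - 49 - 49 = 16 - 98 ≡ 40; y = λ·(49 - 40) - 32 ≡ 4. → (40, 4)
2P = (40, 4).
Next 3Q:
Repeated addition: build up to 3Q.
2Q: tangent at (40, 4): λ = (3·40² + 7)/(2·4) ≡ 49/8. 8⁻¹ ≡ 23 (mod 61) since 8·23 = 184 ≡ 1, so λ ≡ 49·23 ≡ 29.
  x = λ² - 40 - 40 = 841 - 80 ≡ 29; y = λ·(40 - 29) - 4 ≡ 10. → (29, 10)
3Q: (29, 10) + (40, 4). λ = (4 - 10)/(40 - 29) ≡ 55/11 mod 61. 11⁻¹ ≡ 50 (mod 61) since 11·50 = 550 ≡ 1, so λ ≡ 5.
  x = λ² - 29 - 40 = 25 - 69 ≡ 17; y = λ·(29 - 17) - 10 ≡ 50. → (17, 50)
3Q = (17, 50).
Finally 2P + 3Q:
(40, 4) + (17, 50). λ = (50 - 4)/(17 - 40) ≡ 46/38 mod 61. 38⁻¹ ≡ 53 (mod 61) since 38·53 = 2014 ≡ 1, so λ ≡ 59.
  x = λ² - 40 - 17 = 3481 - 57 ≡ 8; y = λ·(40 - 8) - 4 ≡ 54. → (8, 54)

(8, 54)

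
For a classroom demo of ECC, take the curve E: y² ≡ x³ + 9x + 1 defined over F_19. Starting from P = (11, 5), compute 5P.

Double-and-add on 5 = (101)₂. Start with P = (11, 5) for the leading 1-bit.
double: tangent at (11, 5): λ = (3·11² + 9)/(2·5) ≡ 11/10. 10⁻¹ ≡ 2 (mod 19) since 10·2 = 20 ≡ 1, so λ ≡ 11·2 ≡ 3.
  x = λ² - 11 - 11 = 9 - 22 ≡ 6; y = λ·(11 - 6) - 5 ≡ 10. → (6, 10)
double: tangent at (6, 10): λ = (3·6² + 9)/(2·10) ≡ 3/1. 1⁻¹ ≡ 1 (mod 19), so λ ≡ 3·1 ≡ 3.
  x = λ² - 6 - 6 = 9 - 12 ≡ 16; y = λ·(6 - 16) - 10 ≡ 17. → (16, 17)
add P: (16, 17) + (11, 5). λ = (5 - 17)/(11 - 16) ≡ 7/14 mod 19. 14⁻¹ ≡ 15 (mod 19), so λ ≡ 10.
  x = λ² - 16 - 11 = 100 - 27 ≡ 16; y = λ·(16 - 16) - 17 ≡ 2. → (16, 2)

(16, 2)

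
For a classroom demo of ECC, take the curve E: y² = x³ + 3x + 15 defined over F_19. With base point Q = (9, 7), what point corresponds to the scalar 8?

Double-and-add on 8 = (1000)₂. Start with Q = (9, 7) for the leading 1-bit.
double: tangent at (9, 7): λ = (3·9² + 3)/(2·7) ≡ 18/14. 14⁻¹ ≡ 15 (mod 19), so λ ≡ 18·15 ≡ 4.
  x = λ² - 9 - 9 = 16 - 18 ≡ 17; y = λ·(9 - 17) - 7 ≡ 18. → (17, 18)
double: tangent at (17, 18): λ = (3·17² + 3)/(2·18) ≡ 15/17. 17⁻¹ ≡ 9 (mod 19) since 17·9 = 153 ≡ 1, so λ ≡ 15·9 ≡ 2.
  x = λ² - 17 - 17 = 4 - 34 ≡ 8; y = λ·(17 - 8) - 18 ≡ 0. → (8, 0)
double: (8, 0) + (8, 0): same x and y₁ ≡ -y₂, so the sum is ∞.

O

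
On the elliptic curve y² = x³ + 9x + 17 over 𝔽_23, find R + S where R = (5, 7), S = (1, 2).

(20, 3)

(5, 7) + (1, 2). λ = (2 - 7)/(1 - 5) ≡ 18/19 mod 23. 19⁻¹ ≡ 17 (mod 23), so λ ≡ 7.
  x = λ² - 5 - 1 = 49 - 6 ≡ 20; y = λ·(5 - 20) - 7 ≡ 3. → (20, 3)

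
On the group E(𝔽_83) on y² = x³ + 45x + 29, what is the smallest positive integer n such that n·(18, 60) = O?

9

2P: tangent at (18, 60): λ = (3·18² + 45)/(2·60) ≡ 21/37. 37⁻¹ ≡ 9 (mod 83) since 37·9 = 333 ≡ 1, so λ ≡ 21·9 ≡ 23.
  x = λ² - 18 - 18 = 529 - 36 ≡ 78; y = λ·(18 - 78) - 60 ≡ 54. → (78, 54)
3P: (78, 54) + (18, 60). λ = (60 - 54)/(18 - 78) ≡ 6/23 mod 83. 23⁻¹ ≡ 65 (mod 83), so λ ≡ 58.
  x = λ² - 78 - 18 = 3364 - 96 ≡ 31; y = λ·(78 - 31) - 54 ≡ 16. → (31, 16)
4P: (31, 16) + (18, 60). λ = (60 - 16)/(18 - 31) ≡ 44/70 mod 83. 70⁻¹ ≡ 51 (mod 83), so λ ≡ 3.
  x = λ² - 31 - 18 = 9 - 49 ≡ 43; y = λ·(31 - 43) - 16 ≡ 31. → (43, 31)
5P: (43, 31) + (18, 60). λ = (60 - 31)/(18 - 43) ≡ 29/58 mod 83. 58⁻¹ ≡ 73 (mod 83), so λ ≡ 42.
  x = λ² - 43 - 18 = 1764 - 61 ≡ 43; y = λ·(43 - 43) - 31 ≡ 52. → (43, 52)
6P: (43, 52) + (18, 60). λ = (60 - 52)/(18 - 43) ≡ 8/58 mod 83. 58⁻¹ ≡ 73 (mod 83) since 58·73 = 4234 ≡ 1, so λ ≡ 3.
  x = λ² - 43 - 18 = 9 - 61 ≡ 31; y = λ·(43 - 31) - 52 ≡ 67. → (31, 67)
7P: (31, 67) + (18, 60). λ = (60 - 67)/(18 - 31) ≡ 76/70 mod 83. 70⁻¹ ≡ 51 (mod 83), so λ ≡ 58.
  x = λ² - 31 - 18 = 3364 - 49 ≡ 78; y = λ·(31 - 78) - 67 ≡ 29. → (78, 29)
8P: (78, 29) + (18, 60). λ = (60 - 29)/(18 - 78) ≡ 31/23 mod 83. 23⁻¹ ≡ 65 (mod 83), so λ ≡ 23.
  x = λ² - 78 - 18 = 529 - 96 ≡ 18; y = λ·(78 - 18) - 29 ≡ 23. → (18, 23)
9P: (18, 23) + (18, 60): same x and y₁ ≡ -y₂, so the sum is O.
9P = O, so the order is 9.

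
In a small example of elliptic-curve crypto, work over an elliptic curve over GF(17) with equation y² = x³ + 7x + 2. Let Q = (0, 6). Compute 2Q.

tangent at (0, 6): λ = (3·0² + 7)/(2·6) ≡ 7/12. 12⁻¹ ≡ 10 (mod 17), so λ ≡ 7·10 ≡ 2.
  x = λ² - 0 - 0 = 4 - 0 ≡ 4; y = λ·(0 - 4) - 6 ≡ 3. → (4, 3)

(4, 3)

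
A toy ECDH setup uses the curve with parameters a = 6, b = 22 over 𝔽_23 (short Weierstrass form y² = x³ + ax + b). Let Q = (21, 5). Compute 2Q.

(10, 1)

tangent at (21, 5): λ = (3·21² + 6)/(2·5) ≡ 18/10. 10⁻¹ ≡ 7 (mod 23) since 10·7 = 70 ≡ 1, so λ ≡ 18·7 ≡ 11.
  x = λ² - 21 - 21 = 121 - 42 ≡ 10; y = λ·(21 - 10) - 5 ≡ 1. → (10, 1)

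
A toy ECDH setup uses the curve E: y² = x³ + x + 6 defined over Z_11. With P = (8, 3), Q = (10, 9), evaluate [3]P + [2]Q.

(2, 7)

First 3P:
Repeated addition: build up to 3P.
2P: tangent at (8, 3): λ = (3·8² + 1)/(2·3) ≡ 6/6. 6⁻¹ ≡ 2 (mod 11), so λ ≡ 6·2 ≡ 1.
  x = λ² - 8 - 8 = 1 - 16 ≡ 7; y = λ·(8 - 7) - 3 ≡ 9. → (7, 9)
3P: (7, 9) + (8, 3). λ = (3 - 9)/(8 - 7) ≡ 5/1 mod 11. 1⁻¹ ≡ 1 (mod 11), so λ ≡ 5.
  x = λ² - 7 - 8 = 25 - 15 ≡ 10; y = λ·(7 - 10) - 9 ≡ 9. → (10, 9)
3P = (10, 9).
Next 2Q:
Repeated addition: build up to 2Q.
2Q: tangent at (10, 9): λ = (3·10² + 1)/(2·9) ≡ 4/7. 7⁻¹ ≡ 8 (mod 11) since 7·8 = 56 ≡ 1, so λ ≡ 4·8 ≡ 10.
  x = λ² - 10 - 10 = 100 - 20 ≡ 3; y = λ·(10 - 3) - 9 ≡ 6. → (3, 6)
2Q = (3, 6).
Finally 3P + 2Q:
(10, 9) + (3, 6). λ = (6 - 9)/(3 - 10) ≡ 8/4 mod 11. 4⁻¹ ≡ 3 (mod 11), so λ ≡ 2.
  x = λ² - 10 - 3 = 4 - 13 ≡ 2; y = λ·(10 - 2) - 9 ≡ 7. → (2, 7)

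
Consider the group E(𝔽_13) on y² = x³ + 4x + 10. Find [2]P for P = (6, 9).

(2, 0)

tangent at (6, 9): λ = (3·6² + 4)/(2·9) ≡ 8/5. 5⁻¹ ≡ 8 (mod 13), so λ ≡ 8·8 ≡ 12.
  x = λ² - 6 - 6 = 144 - 12 ≡ 2; y = λ·(6 - 2) - 9 ≡ 0. → (2, 0)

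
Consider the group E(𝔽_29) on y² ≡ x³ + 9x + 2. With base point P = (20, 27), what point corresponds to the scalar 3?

(17, 15)

Repeated addition: build up to 3P.
2P: tangent at (20, 27): λ = (3·20² + 9)/(2·27) ≡ 20/25. 25⁻¹ ≡ 7 (mod 29), so λ ≡ 20·7 ≡ 24.
  x = λ² - 20 - 20 = 576 - 40 ≡ 14; y = λ·(20 - 14) - 27 ≡ 1. → (14, 1)
3P: (14, 1) + (20, 27). λ = (27 - 1)/(20 - 14) ≡ 26/6 mod 29. 6⁻¹ ≡ 5 (mod 29), so λ ≡ 14.
  x = λ² - 14 - 20 = 196 - 34 ≡ 17; y = λ·(14 - 17) - 1 ≡ 15. → (17, 15)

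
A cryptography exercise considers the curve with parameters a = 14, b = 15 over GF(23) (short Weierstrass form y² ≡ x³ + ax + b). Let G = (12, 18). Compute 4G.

(12, 18)

Repeated addition: build up to 4G.
2G: tangent at (12, 18): λ = (3·12² + 14)/(2·18) ≡ 9/13. 13⁻¹ ≡ 16 (mod 23), so λ ≡ 9·16 ≡ 6.
  x = λ² - 12 - 12 = 36 - 24 ≡ 12; y = λ·(12 - 12) - 18 ≡ 5. → (12, 5)
3G: (12, 5) + (12, 18): same x and y₁ ≡ -y₂, so the sum is the point at infinity.
4G: the point at infinity + (12, 18) = (12, 18) (identity).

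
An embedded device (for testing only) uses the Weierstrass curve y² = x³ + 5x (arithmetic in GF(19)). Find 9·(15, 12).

(13, 18)

Write Q = (15, 12).
Repeated addition: build up to 9Q.
2Q: tangent at (15, 12): λ = (3·15² + 5)/(2·12) ≡ 15/5. 5⁻¹ ≡ 4 (mod 19) since 5·4 = 20 ≡ 1, so λ ≡ 15·4 ≡ 3.
  x = λ² - 15 - 15 = 9 - 30 ≡ 17; y = λ·(15 - 17) - 12 ≡ 1. → (17, 1)
3Q: (17, 1) + (15, 12). λ = (12 - 1)/(15 - 17) ≡ 11/17 mod 19. 17⁻¹ ≡ 9 (mod 19), so λ ≡ 4.
  x = λ² - 17 - 15 = 16 - 32 ≡ 3; y = λ·(17 - 3) - 1 ≡ 17. → (3, 17)
4Q: (3, 17) + (15, 12). λ = (12 - 17)/(15 - 3) ≡ 14/12 mod 19. 12⁻¹ ≡ 8 (mod 19), so λ ≡ 17.
  x = λ² - 3 - 15 = 289 - 18 ≡ 5; y = λ·(3 - 5) - 17 ≡ 6. → (5, 6)
5Q: (5, 6) + (15, 12). λ = (12 - 6)/(15 - 5) ≡ 6/10 mod 19. 10⁻¹ ≡ 2 (mod 19), so λ ≡ 12.
  x = λ² - 5 - 15 = 144 - 20 ≡ 10; y = λ·(5 - 10) - 6 ≡ 10. → (10, 10)
6Q: (10, 10) + (15, 12). λ = (12 - 10)/(15 - 10) ≡ 2/5 mod 19. 5⁻¹ ≡ 4 (mod 19), so λ ≡ 8.
  x = λ² - 10 - 15 = 64 - 25 ≡ 1; y = λ·(10 - 1) - 10 ≡ 5. → (1, 5)
7Q: (1, 5) + (15, 12). λ = (12 - 5)/(15 - 1) ≡ 7/14 mod 19. 14⁻¹ ≡ 15 (mod 19) since 14·15 = 210 ≡ 1, so λ ≡ 10.
  x = λ² - 1 - 15 = 100 - 16 ≡ 8; y = λ·(1 - 8) - 5 ≡ 1. → (8, 1)
8Q: (8, 1) + (15, 12). λ = (12 - 1)/(15 - 8) ≡ 11/7 mod 19. 7⁻¹ ≡ 11 (mod 19) since 7·11 = 77 ≡ 1, so λ ≡ 7.
  x = λ² - 8 - 15 = 49 - 23 ≡ 7; y = λ·(8 - 7) - 1 ≡ 6. → (7, 6)
9Q: (7, 6) + (15, 12). λ = (12 - 6)/(15 - 7) ≡ 6/8 mod 19. 8⁻¹ ≡ 12 (mod 19) since 8·12 = 96 ≡ 1, so λ ≡ 15.
  x = λ² - 7 - 15 = 225 - 22 ≡ 13; y = λ·(7 - 13) - 6 ≡ 18. → (13, 18)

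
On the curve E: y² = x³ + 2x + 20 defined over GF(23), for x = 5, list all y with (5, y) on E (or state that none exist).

none

x³ + 2x + 20 = 155 ≡ 17 (mod 23).
17 is a non-residue mod 23; no y exists.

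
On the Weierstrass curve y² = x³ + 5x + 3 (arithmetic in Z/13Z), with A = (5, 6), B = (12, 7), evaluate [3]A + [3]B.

First 3A:
Repeated addition: build up to 3A.
2A: tangent at (5, 6): λ = (3·5² + 5)/(2·6) ≡ 2/12. 12⁻¹ ≡ 12 (mod 13) since 12·12 = 144 ≡ 1, so λ ≡ 2·12 ≡ 11.
  x = λ² - 5 - 5 = 121 - 10 ≡ 7; y = λ·(5 - 7) - 6 ≡ 11. → (7, 11)
3A: (7, 11) + (5, 6). λ = (6 - 11)/(5 - 7) ≡ 8/11 mod 13. 11⁻¹ ≡ 6 (mod 13) since 11·6 = 66 ≡ 1, so λ ≡ 9.
  x = λ² - 7 - 5 = 81 - 12 ≡ 4; y = λ·(7 - 4) - 11 ≡ 3. → (4, 3)
3A = (4, 3).
Next 3B:
Repeated addition: build up to 3B.
2B: tangent at (12, 7): λ = (3·12² + 5)/(2·7) ≡ 8/1. 1⁻¹ ≡ 1 (mod 13) since 1·1 = 1 ≡ 1, so λ ≡ 8·1 ≡ 8.
  x = λ² - 12 - 12 = 64 - 24 ≡ 1; y = λ·(12 - 1) - 7 ≡ 3. → (1, 3)
3B: (1, 3) + (12, 7). λ = (7 - 3)/(12 - 1) ≡ 4/11 mod 13. 11⁻¹ ≡ 6 (mod 13) since 11·6 = 66 ≡ 1, so λ ≡ 11.
  x = λ² - 1 - 12 = 121 - 13 ≡ 4; y = λ·(1 - 4) - 3 ≡ 3. → (4, 3)
3B = (4, 3).
Finally 3A + 3B:
tangent at (4, 3): λ = (3·4² + 5)/(2·3) ≡ 1/6. 6⁻¹ ≡ 11 (mod 13), so λ ≡ 1·11 ≡ 11.
  x = λ² - 4 - 4 = 121 - 8 ≡ 9; y = λ·(4 - 9) - 3 ≡ 7. → (9, 7)

(9, 7)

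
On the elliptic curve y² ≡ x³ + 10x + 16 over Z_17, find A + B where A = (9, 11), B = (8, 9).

(9, 11) + (8, 9). λ = (9 - 11)/(8 - 9) ≡ 15/16 mod 17. 16⁻¹ ≡ 16 (mod 17) since 16·16 = 256 ≡ 1, so λ ≡ 2.
  x = λ² - 9 - 8 = 4 - 17 ≡ 4; y = λ·(9 - 4) - 11 ≡ 16. → (4, 16)

(4, 16)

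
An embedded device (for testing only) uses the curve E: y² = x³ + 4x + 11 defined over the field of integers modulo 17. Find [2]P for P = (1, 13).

tangent at (1, 13): λ = (3·1² + 4)/(2·13) ≡ 7/9. 9⁻¹ ≡ 2 (mod 17) since 9·2 = 18 ≡ 1, so λ ≡ 7·2 ≡ 14.
  x = λ² - 1 - 1 = 196 - 2 ≡ 7; y = λ·(1 - 7) - 13 ≡ 5. → (7, 5)

(7, 5)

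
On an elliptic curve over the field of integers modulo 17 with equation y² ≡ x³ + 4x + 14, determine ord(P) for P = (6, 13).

2P: tangent at (6, 13): λ = (3·6² + 4)/(2·13) ≡ 10/9. 9⁻¹ ≡ 2 (mod 17), so λ ≡ 10·2 ≡ 3.
  x = λ² - 6 - 6 = 9 - 12 ≡ 14; y = λ·(6 - 14) - 13 ≡ 14. → (14, 14)
3P: (14, 14) + (6, 13). λ = (13 - 14)/(6 - 14) ≡ 16/9 mod 17. 9⁻¹ ≡ 2 (mod 17), so λ ≡ 15.
  x = λ² - 14 - 6 = 225 - 20 ≡ 1; y = λ·(14 - 1) - 14 ≡ 11. → (1, 11)
4P: (1, 11) + (6, 13). λ = (13 - 11)/(6 - 1) ≡ 2/5 mod 17. 5⁻¹ ≡ 7 (mod 17), so λ ≡ 14.
  x = λ² - 1 - 6 = 196 - 7 ≡ 2; y = λ·(1 - 2) - 11 ≡ 9. → (2, 9)
5P: (2, 9) + (6, 13). λ = (13 - 9)/(6 - 2) ≡ 4/4 mod 17. 4⁻¹ ≡ 13 (mod 17), so λ ≡ 1.
  x = λ² - 2 - 6 = 1 - 8 ≡ 10; y = λ·(2 - 10) - 9 ≡ 0. → (10, 0)
6P: (10, 0) + (6, 13). λ = (13 - 0)/(6 - 10) ≡ 13/13 mod 17. 13⁻¹ ≡ 4 (mod 17), so λ ≡ 1.
  x = λ² - 10 - 6 = 1 - 16 ≡ 2; y = λ·(10 - 2) - 0 ≡ 8. → (2, 8)
7P: (2, 8) + (6, 13). λ = (13 - 8)/(6 - 2) ≡ 5/4 mod 17. 4⁻¹ ≡ 13 (mod 17), so λ ≡ 14.
  x = λ² - 2 - 6 = 196 - 8 ≡ 1; y = λ·(2 - 1) - 8 ≡ 6. → (1, 6)
8P: (1, 6) + (6, 13). λ = (13 - 6)/(6 - 1) ≡ 7/5 mod 17. 5⁻¹ ≡ 7 (mod 17), so λ ≡ 15.
  x = λ² - 1 - 6 = 225 - 7 ≡ 14; y = λ·(1 - 14) - 6 ≡ 3. → (14, 3)
9P: (14, 3) + (6, 13). λ = (13 - 3)/(6 - 14) ≡ 10/9 mod 17. 9⁻¹ ≡ 2 (mod 17), so λ ≡ 3.
  x = λ² - 14 - 6 = 9 - 20 ≡ 6; y = λ·(14 - 6) - 3 ≡ 4. → (6, 4)
10P: (6, 4) + (6, 13): same x and y₁ ≡ -y₂, so the sum is O.
10P = O, so the order is 10.

10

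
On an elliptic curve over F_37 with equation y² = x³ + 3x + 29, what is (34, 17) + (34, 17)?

tangent at (34, 17): λ = (3·34² + 3)/(2·17) ≡ 30/34. 34⁻¹ ≡ 12 (mod 37), so λ ≡ 30·12 ≡ 27.
  x = λ² - 34 - 34 = 729 - 68 ≡ 32; y = λ·(34 - 32) - 17 ≡ 0. → (32, 0)

(32, 0)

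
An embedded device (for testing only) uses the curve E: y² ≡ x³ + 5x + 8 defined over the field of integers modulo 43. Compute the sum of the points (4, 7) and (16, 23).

(4, 7) + (16, 23). λ = (23 - 7)/(16 - 4) ≡ 16/12 mod 43. 12⁻¹ ≡ 18 (mod 43) since 12·18 = 216 ≡ 1, so λ ≡ 30.
  x = λ² - 4 - 16 = 900 - 20 ≡ 20; y = λ·(4 - 20) - 7 ≡ 29. → (20, 29)

(20, 29)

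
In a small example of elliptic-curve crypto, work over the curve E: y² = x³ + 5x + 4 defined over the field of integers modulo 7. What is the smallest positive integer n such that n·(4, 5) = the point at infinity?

2P: tangent at (4, 5): λ = (3·4² + 5)/(2·5) ≡ 4/3. 3⁻¹ ≡ 5 (mod 7), so λ ≡ 4·5 ≡ 6.
  x = λ² - 4 - 4 = 36 - 8 ≡ 0; y = λ·(4 - 0) - 5 ≡ 5. → (0, 5)
3P: (0, 5) + (4, 5). λ = (5 - 5)/(4 - 0) ≡ 0/4 mod 7. 4⁻¹ ≡ 2 (mod 7) since 4·2 = 8 ≡ 1, so λ ≡ 0.
  x = λ² - 0 - 4 = 0 - 4 ≡ 3; y = λ·(0 - 3) - 5 ≡ 2. → (3, 2)
4P: (3, 2) + (4, 5). λ = (5 - 2)/(4 - 3) ≡ 3/1 mod 7. 1⁻¹ ≡ 1 (mod 7) since 1·1 = 1 ≡ 1, so λ ≡ 3.
  x = λ² - 3 - 4 = 9 - 7 ≡ 2; y = λ·(3 - 2) - 2 ≡ 1. → (2, 1)
5P: (2, 1) + (4, 5). λ = (5 - 1)/(4 - 2) ≡ 4/2 mod 7. 2⁻¹ ≡ 4 (mod 7) since 2·4 = 8 ≡ 1, so λ ≡ 2.
  x = λ² - 2 - 4 = 4 - 6 ≡ 5; y = λ·(2 - 5) - 1 ≡ 0. → (5, 0)
6P: (5, 0) + (4, 5). λ = (5 - 0)/(4 - 5) ≡ 5/6 mod 7. 6⁻¹ ≡ 6 (mod 7) since 6·6 = 36 ≡ 1, so λ ≡ 2.
  x = λ² - 5 - 4 = 4 - 9 ≡ 2; y = λ·(5 - 2) - 0 ≡ 6. → (2, 6)
7P: (2, 6) + (4, 5). λ = (5 - 6)/(4 - 2) ≡ 6/2 mod 7. 2⁻¹ ≡ 4 (mod 7), so λ ≡ 3.
  x = λ² - 2 - 4 = 9 - 6 ≡ 3; y = λ·(2 - 3) - 6 ≡ 5. → (3, 5)
8P: (3, 5) + (4, 5). λ = (5 - 5)/(4 - 3) ≡ 0/1 mod 7. 1⁻¹ ≡ 1 (mod 7), so λ ≡ 0.
  x = λ² - 3 - 4 = 0 - 7 ≡ 0; y = λ·(3 - 0) - 5 ≡ 2. → (0, 2)
9P: (0, 2) + (4, 5). λ = (5 - 2)/(4 - 0) ≡ 3/4 mod 7. 4⁻¹ ≡ 2 (mod 7) since 4·2 = 8 ≡ 1, so λ ≡ 6.
  x = λ² - 0 - 4 = 36 - 4 ≡ 4; y = λ·(0 - 4) - 2 ≡ 2. → (4, 2)
10P: (4, 2) + (4, 5): same x and y₁ ≡ -y₂, so the sum is the point at infinity.
10P = the point at infinity, so the order is 10.

10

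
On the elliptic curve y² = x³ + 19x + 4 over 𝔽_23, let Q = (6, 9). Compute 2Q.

(14, 1)

tangent at (6, 9): λ = (3·6² + 19)/(2·9) ≡ 12/18. 18⁻¹ ≡ 9 (mod 23), so λ ≡ 12·9 ≡ 16.
  x = λ² - 6 - 6 = 256 - 12 ≡ 14; y = λ·(6 - 14) - 9 ≡ 1. → (14, 1)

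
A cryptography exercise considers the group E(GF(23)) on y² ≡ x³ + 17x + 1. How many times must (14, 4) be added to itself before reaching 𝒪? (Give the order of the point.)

2P: tangent at (14, 4): λ = (3·14² + 17)/(2·4) ≡ 7/8. 8⁻¹ ≡ 3 (mod 23) since 8·3 = 24 ≡ 1, so λ ≡ 7·3 ≡ 21.
  x = λ² - 14 - 14 = 441 - 28 ≡ 22; y = λ·(14 - 22) - 4 ≡ 12. → (22, 12)
3P: (22, 12) + (14, 4). λ = (4 - 12)/(14 - 22) ≡ 15/15 mod 23. 15⁻¹ ≡ 20 (mod 23), so λ ≡ 1.
  x = λ² - 22 - 14 = 1 - 36 ≡ 11; y = λ·(22 - 11) - 12 ≡ 22. → (11, 22)
4P: (11, 22) + (14, 4). λ = (4 - 22)/(14 - 11) ≡ 5/3 mod 23. 3⁻¹ ≡ 8 (mod 23), so λ ≡ 17.
  x = λ² - 11 - 14 = 289 - 25 ≡ 11; y = λ·(11 - 11) - 22 ≡ 1. → (11, 1)
5P: (11, 1) + (14, 4). λ = (4 - 1)/(14 - 11) ≡ 3/3 mod 23. 3⁻¹ ≡ 8 (mod 23) since 3·8 = 24 ≡ 1, so λ ≡ 1.
  x = λ² - 11 - 14 = 1 - 25 ≡ 22; y = λ·(11 - 22) - 1 ≡ 11. → (22, 11)
6P: (22, 11) + (14, 4). λ = (4 - 11)/(14 - 22) ≡ 16/15 mod 23. 15⁻¹ ≡ 20 (mod 23), so λ ≡ 21.
  x = λ² - 22 - 14 = 441 - 36 ≡ 14; y = λ·(22 - 14) - 11 ≡ 19. → (14, 19)
7P: (14, 19) + (14, 4): same x and y₁ ≡ -y₂, so the sum is 𝒪.
7P = 𝒪, so the order is 7.

7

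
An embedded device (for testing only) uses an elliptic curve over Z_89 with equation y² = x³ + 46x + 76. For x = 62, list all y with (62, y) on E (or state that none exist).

none

x³ + 46x + 76 = 241256 ≡ 66 (mod 89).
66 is a non-residue mod 89; no y exists.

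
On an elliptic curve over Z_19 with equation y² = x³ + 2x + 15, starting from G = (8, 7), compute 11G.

(8, 12)

Repeated addition: build up to 11G.
2G: tangent at (8, 7): λ = (3·8² + 2)/(2·7) ≡ 4/14. 14⁻¹ ≡ 15 (mod 19), so λ ≡ 4·15 ≡ 3.
  x = λ² - 8 - 8 = 9 - 16 ≡ 12; y = λ·(8 - 12) - 7 ≡ 0. → (12, 0)
3G: (12, 0) + (8, 7). λ = (7 - 0)/(8 - 12) ≡ 7/15 mod 19. 15⁻¹ ≡ 14 (mod 19), so λ ≡ 3.
  x = λ² - 12 - 8 = 9 - 20 ≡ 8; y = λ·(12 - 8) - 0 ≡ 12. → (8, 12)
4G: (8, 12) + (8, 7): same x and y₁ ≡ -y₂, so the sum is the point at infinity.
5G: the point at infinity + (8, 7) = (8, 7) (identity).
6G: tangent at (8, 7): λ = (3·8² + 2)/(2·7) ≡ 4/14. 14⁻¹ ≡ 15 (mod 19), so λ ≡ 4·15 ≡ 3.
  x = λ² - 8 - 8 = 9 - 16 ≡ 12; y = λ·(8 - 12) - 7 ≡ 0. → (12, 0)
7G: (12, 0) + (8, 7). λ = (7 - 0)/(8 - 12) ≡ 7/15 mod 19. 15⁻¹ ≡ 14 (mod 19), so λ ≡ 3.
  x = λ² - 12 - 8 = 9 - 20 ≡ 8; y = λ·(12 - 8) - 0 ≡ 12. → (8, 12)
8G: (8, 12) + (8, 7): same x and y₁ ≡ -y₂, so the sum is the point at infinity.
9G: the point at infinity + (8, 7) = (8, 7) (identity).
10G: tangent at (8, 7): λ = (3·8² + 2)/(2·7) ≡ 4/14. 14⁻¹ ≡ 15 (mod 19), so λ ≡ 4·15 ≡ 3.
  x = λ² - 8 - 8 = 9 - 16 ≡ 12; y = λ·(8 - 12) - 7 ≡ 0. → (12, 0)
11G: (12, 0) + (8, 7). λ = (7 - 0)/(8 - 12) ≡ 7/15 mod 19. 15⁻¹ ≡ 14 (mod 19), so λ ≡ 3.
  x = λ² - 12 - 8 = 9 - 20 ≡ 8; y = λ·(12 - 8) - 0 ≡ 12. → (8, 12)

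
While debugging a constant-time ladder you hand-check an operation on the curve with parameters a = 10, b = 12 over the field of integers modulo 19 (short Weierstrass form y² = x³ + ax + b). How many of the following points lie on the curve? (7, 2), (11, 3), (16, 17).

1

(7, 2): 2² ≡ 4, rhs ≡ 7 → off.
(11, 3): 3² ≡ 9, rhs ≡ 9 → on.
(16, 17): 17² ≡ 4, rhs ≡ 12 → off.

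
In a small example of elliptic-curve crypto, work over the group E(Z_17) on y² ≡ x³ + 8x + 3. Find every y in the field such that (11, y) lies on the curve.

x³ + 8x + 3 = 1422 ≡ 11 (mod 17).
11 is a non-residue mod 17; no y exists.

none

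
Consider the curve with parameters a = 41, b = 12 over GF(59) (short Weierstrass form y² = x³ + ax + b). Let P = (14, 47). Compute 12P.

(34, 0)

Repeated addition: build up to 12P.
2P: tangent at (14, 47): λ = (3·14² + 41)/(2·47) ≡ 39/35. 35⁻¹ ≡ 27 (mod 59) since 35·27 = 945 ≡ 1, so λ ≡ 39·27 ≡ 50.
  x = λ² - 14 - 14 = 2500 - 28 ≡ 53; y = λ·(14 - 53) - 47 ≡ 9. → (53, 9)
3P: (53, 9) + (14, 47). λ = (47 - 9)/(14 - 53) ≡ 38/20 mod 59. 20⁻¹ ≡ 3 (mod 59), so λ ≡ 55.
  x = λ² - 53 - 14 = 3025 - 67 ≡ 8; y = λ·(53 - 8) - 9 ≡ 47. → (8, 47)
4P: (8, 47) + (14, 47). λ = (47 - 47)/(14 - 8) ≡ 0/6 mod 59. 6⁻¹ ≡ 10 (mod 59) since 6·10 = 60 ≡ 1, so λ ≡ 0.
  x = λ² - 8 - 14 = 0 - 22 ≡ 37; y = λ·(8 - 37) - 47 ≡ 12. → (37, 12)
5P: (37, 12) + (14, 47). λ = (47 - 12)/(14 - 37) ≡ 35/36 mod 59. 36⁻¹ ≡ 41 (mod 59) since 36·41 = 1476 ≡ 1, so λ ≡ 19.
  x = λ² - 37 - 14 = 361 - 51 ≡ 15; y = λ·(37 - 15) - 12 ≡ 52. → (15, 52)
6P: (15, 52) + (14, 47). λ = (47 - 52)/(14 - 15) ≡ 54/58 mod 59. 58⁻¹ ≡ 58 (mod 59) since 58·58 = 3364 ≡ 1, so λ ≡ 5.
  x = λ² - 15 - 14 = 25 - 29 ≡ 55; y = λ·(15 - 55) - 52 ≡ 43. → (55, 43)
7P: (55, 43) + (14, 47). λ = (47 - 43)/(14 - 55) ≡ 4/18 mod 59. 18⁻¹ ≡ 23 (mod 59) since 18·23 = 414 ≡ 1, so λ ≡ 33.
  x = λ² - 55 - 14 = 1089 - 69 ≡ 17; y = λ·(55 - 17) - 43 ≡ 31. → (17, 31)
8P: (17, 31) + (14, 47). λ = (47 - 31)/(14 - 17) ≡ 16/56 mod 59. 56⁻¹ ≡ 39 (mod 59), so λ ≡ 34.
  x = λ² - 17 - 14 = 1156 - 31 ≡ 4; y = λ·(17 - 4) - 31 ≡ 57. → (4, 57)
9P: (4, 57) + (14, 47). λ = (47 - 57)/(14 - 4) ≡ 49/10 mod 59. 10⁻¹ ≡ 6 (mod 59), so λ ≡ 58.
  x = λ² - 4 - 14 = 3364 - 18 ≡ 42; y = λ·(4 - 42) - 57 ≡ 40. → (42, 40)
10P: (42, 40) + (14, 47). λ = (47 - 40)/(14 - 42) ≡ 7/31 mod 59. 31⁻¹ ≡ 40 (mod 59), so λ ≡ 44.
  x = λ² - 42 - 14 = 1936 - 56 ≡ 51; y = λ·(42 - 51) - 40 ≡ 36. → (51, 36)
11P: (51, 36) + (14, 47). λ = (47 - 36)/(14 - 51) ≡ 11/22 mod 59. 22⁻¹ ≡ 51 (mod 59) since 22·51 = 1122 ≡ 1, so λ ≡ 30.
  x = λ² - 51 - 14 = 900 - 65 ≡ 9; y = λ·(51 - 9) - 36 ≡ 44. → (9, 44)
12P: (9, 44) + (14, 47). λ = (47 - 44)/(14 - 9) ≡ 3/5 mod 59. 5⁻¹ ≡ 12 (mod 59), so λ ≡ 36.
  x = λ² - 9 - 14 = 1296 - 23 ≡ 34; y = λ·(9 - 34) - 44 ≡ 0. → (34, 0)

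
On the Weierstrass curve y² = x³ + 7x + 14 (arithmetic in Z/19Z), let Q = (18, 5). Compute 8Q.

(6, 14)

Double-and-add on 8 = (1000)₂. Start with Q = (18, 5) for the leading 1-bit.
double: tangent at (18, 5): λ = (3·18² + 7)/(2·5) ≡ 10/10. 10⁻¹ ≡ 2 (mod 19), so λ ≡ 10·2 ≡ 1.
  x = λ² - 18 - 18 = 1 - 36 ≡ 3; y = λ·(18 - 3) - 5 ≡ 10. → (3, 10)
double: tangent at (3, 10): λ = (3·3² + 7)/(2·10) ≡ 15/1. 1⁻¹ ≡ 1 (mod 19), so λ ≡ 15·1 ≡ 15.
  x = λ² - 3 - 3 = 225 - 6 ≡ 10; y = λ·(3 - 10) - 10 ≡ 18. → (10, 18)
double: tangent at (10, 18): λ = (3·10² + 7)/(2·18) ≡ 3/17. 17⁻¹ ≡ 9 (mod 19), so λ ≡ 3·9 ≡ 8.
  x = λ² - 10 - 10 = 64 - 20 ≡ 6; y = λ·(10 - 6) - 18 ≡ 14. → (6, 14)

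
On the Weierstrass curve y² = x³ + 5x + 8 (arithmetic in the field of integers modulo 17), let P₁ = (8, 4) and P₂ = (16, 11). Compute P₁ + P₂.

(2, 14)

(8, 4) + (16, 11). λ = (11 - 4)/(16 - 8) ≡ 7/8 mod 17. 8⁻¹ ≡ 15 (mod 17) since 8·15 = 120 ≡ 1, so λ ≡ 3.
  x = λ² - 8 - 16 = 9 - 24 ≡ 2; y = λ·(8 - 2) - 4 ≡ 14. → (2, 14)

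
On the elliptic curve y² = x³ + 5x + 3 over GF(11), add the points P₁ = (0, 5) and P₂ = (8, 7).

(0, 5) + (8, 7). λ = (7 - 5)/(8 - 0) ≡ 2/8 mod 11. 8⁻¹ ≡ 7 (mod 11), so λ ≡ 3.
  x = λ² - 0 - 8 = 9 - 8 ≡ 1; y = λ·(0 - 1) - 5 ≡ 3. → (1, 3)

(1, 3)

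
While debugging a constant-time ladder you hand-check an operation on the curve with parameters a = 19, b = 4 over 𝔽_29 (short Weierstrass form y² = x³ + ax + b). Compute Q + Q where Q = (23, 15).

(17, 22)

tangent at (23, 15): λ = (3·23² + 19)/(2·15) ≡ 11/1. 1⁻¹ ≡ 1 (mod 29), so λ ≡ 11·1 ≡ 11.
  x = λ² - 23 - 23 = 121 - 46 ≡ 17; y = λ·(23 - 17) - 15 ≡ 22. → (17, 22)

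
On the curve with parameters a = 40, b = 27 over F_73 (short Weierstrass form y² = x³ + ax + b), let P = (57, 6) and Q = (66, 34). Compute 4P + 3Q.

First 4P:
Repeated addition: build up to 4P.
2P: tangent at (57, 6): λ = (3·57² + 40)/(2·6) ≡ 5/12. 12⁻¹ ≡ 67 (mod 73), so λ ≡ 5·67 ≡ 43.
  x = λ² - 57 - 57 = 1849 - 114 ≡ 56; y = λ·(57 - 56) - 6 ≡ 37. → (56, 37)
3P: (56, 37) + (57, 6). λ = (6 - 37)/(57 - 56) ≡ 42/1 mod 73. 1⁻¹ ≡ 1 (mod 73), so λ ≡ 42.
  x = λ² - 56 - 57 = 1764 - 113 ≡ 45; y = λ·(56 - 45) - 37 ≡ 60. → (45, 60)
4P: (45, 60) + (57, 6). λ = (6 - 60)/(57 - 45) ≡ 19/12 mod 73. 12⁻¹ ≡ 67 (mod 73) since 12·67 = 804 ≡ 1, so λ ≡ 32.
  x = λ² - 45 - 57 = 1024 - 102 ≡ 46; y = λ·(45 - 46) - 60 ≡ 54. → (46, 54)
4P = (46, 54).
Next 3Q:
Repeated addition: build up to 3Q.
2Q: tangent at (66, 34): λ = (3·66² + 40)/(2·34) ≡ 41/68. 68⁻¹ ≡ 29 (mod 73), so λ ≡ 41·29 ≡ 21.
  x = λ² - 66 - 66 = 441 - 132 ≡ 17; y = λ·(66 - 17) - 34 ≡ 46. → (17, 46)
3Q: (17, 46) + (66, 34). λ = (34 - 46)/(66 - 17) ≡ 61/49 mod 73. 49⁻¹ ≡ 3 (mod 73) since 49·3 = 147 ≡ 1, so λ ≡ 37.
  x = λ² - 17 - 66 = 1369 - 83 ≡ 45; y = λ·(17 - 45) - 46 ≡ 13. → (45, 13)
3Q = (45, 13).
Finally 4P + 3Q:
(46, 54) + (45, 13). λ = (13 - 54)/(45 - 46) ≡ 32/72 mod 73. 72⁻¹ ≡ 72 (mod 73), so λ ≡ 41.
  x = λ² - 46 - 45 = 1681 - 91 ≡ 57; y = λ·(46 - 57) - 54 ≡ 6. → (57, 6)

(57, 6)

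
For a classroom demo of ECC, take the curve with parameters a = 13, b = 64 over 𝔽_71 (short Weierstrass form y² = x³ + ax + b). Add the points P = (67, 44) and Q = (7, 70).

(67, 44) + (7, 70). λ = (70 - 44)/(7 - 67) ≡ 26/11 mod 71. 11⁻¹ ≡ 13 (mod 71) since 11·13 = 143 ≡ 1, so λ ≡ 54.
  x = λ² - 67 - 7 = 2916 - 74 ≡ 2; y = λ·(67 - 2) - 44 ≡ 58. → (2, 58)

(2, 58)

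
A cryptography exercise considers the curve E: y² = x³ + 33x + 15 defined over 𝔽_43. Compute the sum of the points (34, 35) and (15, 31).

(0, 31)

(34, 35) + (15, 31). λ = (31 - 35)/(15 - 34) ≡ 39/24 mod 43. 24⁻¹ ≡ 9 (mod 43) since 24·9 = 216 ≡ 1, so λ ≡ 7.
  x = λ² - 34 - 15 = 49 - 49 ≡ 0; y = λ·(34 - 0) - 35 ≡ 31. → (0, 31)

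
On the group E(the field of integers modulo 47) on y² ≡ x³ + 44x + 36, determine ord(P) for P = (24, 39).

2P: tangent at (24, 39): λ = (3·24² + 44)/(2·39) ≡ 33/31. 31⁻¹ ≡ 44 (mod 47) since 31·44 = 1364 ≡ 1, so λ ≡ 33·44 ≡ 42.
  x = λ² - 24 - 24 = 1764 - 48 ≡ 24; y = λ·(24 - 24) - 39 ≡ 8. → (24, 8)
3P: (24, 8) + (24, 39): same x and y₁ ≡ -y₂, so the sum is O.
3P = O, so the order is 3.

3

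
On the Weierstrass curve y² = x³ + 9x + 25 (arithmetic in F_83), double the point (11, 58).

tangent at (11, 58): λ = (3·11² + 9)/(2·58) ≡ 40/33. 33⁻¹ ≡ 78 (mod 83) since 33·78 = 2574 ≡ 1, so λ ≡ 40·78 ≡ 49.
  x = λ² - 11 - 11 = 2401 - 22 ≡ 55; y = λ·(11 - 55) - 58 ≡ 27. → (55, 27)

(55, 27)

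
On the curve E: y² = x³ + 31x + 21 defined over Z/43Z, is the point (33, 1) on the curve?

y² = 1² ≡ 1; x³ + 31x + 21 = 36981 ≡ 1 (mod 43). 1 = 1.

yes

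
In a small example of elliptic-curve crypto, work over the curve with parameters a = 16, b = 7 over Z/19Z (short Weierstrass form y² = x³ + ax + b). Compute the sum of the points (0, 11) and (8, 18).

(18, 16)

(0, 11) + (8, 18). λ = (18 - 11)/(8 - 0) ≡ 7/8 mod 19. 8⁻¹ ≡ 12 (mod 19), so λ ≡ 8.
  x = λ² - 0 - 8 = 64 - 8 ≡ 18; y = λ·(0 - 18) - 11 ≡ 16. → (18, 16)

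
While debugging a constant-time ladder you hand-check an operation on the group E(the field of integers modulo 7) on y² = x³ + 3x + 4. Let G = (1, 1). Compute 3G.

Repeated addition: build up to 3G.
2G: tangent at (1, 1): λ = (3·1² + 3)/(2·1) ≡ 6/2. 2⁻¹ ≡ 4 (mod 7), so λ ≡ 6·4 ≡ 3.
  x = λ² - 1 - 1 = 9 - 2 ≡ 0; y = λ·(1 - 0) - 1 ≡ 2. → (0, 2)
3G: (0, 2) + (1, 1). λ = (1 - 2)/(1 - 0) ≡ 6/1 mod 7. 1⁻¹ ≡ 1 (mod 7) since 1·1 = 1 ≡ 1, so λ ≡ 6.
  x = λ² - 0 - 1 = 36 - 1 ≡ 0; y = λ·(0 - 0) - 2 ≡ 5. → (0, 5)

(0, 5)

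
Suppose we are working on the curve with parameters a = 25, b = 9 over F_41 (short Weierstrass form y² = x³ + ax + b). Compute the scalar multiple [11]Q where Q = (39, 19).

(25, 33)

Repeated addition: build up to 11Q.
2Q: tangent at (39, 19): λ = (3·39² + 25)/(2·19) ≡ 37/38. 38⁻¹ ≡ 27 (mod 41) since 38·27 = 1026 ≡ 1, so λ ≡ 37·27 ≡ 15.
  x = λ² - 39 - 39 = 225 - 78 ≡ 24; y = λ·(39 - 24) - 19 ≡ 1. → (24, 1)
3Q: (24, 1) + (39, 19). λ = (19 - 1)/(39 - 24) ≡ 18/15 mod 41. 15⁻¹ ≡ 11 (mod 41), so λ ≡ 34.
  x = λ² - 24 - 39 = 1156 - 63 ≡ 27; y = λ·(24 - 27) - 1 ≡ 20. → (27, 20)
4Q: (27, 20) + (39, 19). λ = (19 - 20)/(39 - 27) ≡ 40/12 mod 41. 12⁻¹ ≡ 24 (mod 41), so λ ≡ 17.
  x = λ² - 27 - 39 = 289 - 66 ≡ 18; y = λ·(27 - 18) - 20 ≡ 10. → (18, 10)
5Q: (18, 10) + (39, 19). λ = (19 - 10)/(39 - 18) ≡ 9/21 mod 41. 21⁻¹ ≡ 2 (mod 41) since 21·2 = 42 ≡ 1, so λ ≡ 18.
  x = λ² - 18 - 39 = 324 - 57 ≡ 21; y = λ·(18 - 21) - 10 ≡ 18. → (21, 18)
6Q: (21, 18) + (39, 19). λ = (19 - 18)/(39 - 21) ≡ 1/18 mod 41. 18⁻¹ ≡ 16 (mod 41), so λ ≡ 16.
  x = λ² - 21 - 39 = 256 - 60 ≡ 32; y = λ·(21 - 32) - 18 ≡ 11. → (32, 11)
7Q: (32, 11) + (39, 19). λ = (19 - 11)/(39 - 32) ≡ 8/7 mod 41. 7⁻¹ ≡ 6 (mod 41), so λ ≡ 7.
  x = λ² - 32 - 39 = 49 - 71 ≡ 19; y = λ·(32 - 19) - 11 ≡ 39. → (19, 39)
8Q: (19, 39) + (39, 19). λ = (19 - 39)/(39 - 19) ≡ 21/20 mod 41. 20⁻¹ ≡ 39 (mod 41), so λ ≡ 40.
  x = λ² - 19 - 39 = 1600 - 58 ≡ 25; y = λ·(19 - 25) - 39 ≡ 8. → (25, 8)
9Q: (25, 8) + (39, 19). λ = (19 - 8)/(39 - 25) ≡ 11/14 mod 41. 14⁻¹ ≡ 3 (mod 41), so λ ≡ 33.
  x = λ² - 25 - 39 = 1089 - 64 ≡ 0; y = λ·(25 - 0) - 8 ≡ 38. → (0, 38)
10Q: (0, 38) + (39, 19). λ = (19 - 38)/(39 - 0) ≡ 22/39 mod 41. 39⁻¹ ≡ 20 (mod 41) since 39·20 = 780 ≡ 1, so λ ≡ 30.
  x = λ² - 0 - 39 = 900 - 39 ≡ 0; y = λ·(0 - 0) - 38 ≡ 3. → (0, 3)
11Q: (0, 3) + (39, 19). λ = (19 - 3)/(39 - 0) ≡ 16/39 mod 41. 39⁻¹ ≡ 20 (mod 41), so λ ≡ 33.
  x = λ² - 0 - 39 = 1089 - 39 ≡ 25; y = λ·(0 - 25) - 3 ≡ 33. → (25, 33)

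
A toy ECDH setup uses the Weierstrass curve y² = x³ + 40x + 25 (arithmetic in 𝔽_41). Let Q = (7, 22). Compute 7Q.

Double-and-add on 7 = (111)₂. Start with Q = (7, 22) for the leading 1-bit.
double: tangent at (7, 22): λ = (3·7² + 40)/(2·22) ≡ 23/3. 3⁻¹ ≡ 14 (mod 41), so λ ≡ 23·14 ≡ 35.
  x = λ² - 7 - 7 = 1225 - 14 ≡ 22; y = λ·(7 - 22) - 22 ≡ 27. → (22, 27)
add Q: (22, 27) + (7, 22). λ = (22 - 27)/(7 - 22) ≡ 36/26 mod 41. 26⁻¹ ≡ 30 (mod 41), so λ ≡ 14.
  x = λ² - 22 - 7 = 196 - 29 ≡ 3; y = λ·(22 - 3) - 27 ≡ 34. → (3, 34)
double: tangent at (3, 34): λ = (3·3² + 40)/(2·34) ≡ 26/27. 27⁻¹ ≡ 38 (mod 41), so λ ≡ 26·38 ≡ 4.
  x = λ² - 3 - 3 = 16 - 6 ≡ 10; y = λ·(3 - 10) - 34 ≡ 20. → (10, 20)
add Q: (10, 20) + (7, 22). λ = (22 - 20)/(7 - 10) ≡ 2/38 mod 41. 38⁻¹ ≡ 27 (mod 41), so λ ≡ 13.
  x = λ² - 10 - 7 = 169 - 17 ≡ 29; y = λ·(10 - 29) - 20 ≡ 20. → (29, 20)

(29, 20)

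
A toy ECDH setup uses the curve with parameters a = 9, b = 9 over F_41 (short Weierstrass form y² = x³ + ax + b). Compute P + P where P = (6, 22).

tangent at (6, 22): λ = (3·6² + 9)/(2·22) ≡ 35/3. 3⁻¹ ≡ 14 (mod 41), so λ ≡ 35·14 ≡ 39.
  x = λ² - 6 - 6 = 1521 - 12 ≡ 33; y = λ·(6 - 33) - 22 ≡ 32. → (33, 32)

(33, 32)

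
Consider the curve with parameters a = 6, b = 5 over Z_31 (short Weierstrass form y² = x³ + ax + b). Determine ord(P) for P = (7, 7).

10

2P: tangent at (7, 7): λ = (3·7² + 6)/(2·7) ≡ 29/14. 14⁻¹ ≡ 20 (mod 31) since 14·20 = 280 ≡ 1, so λ ≡ 29·20 ≡ 22.
  x = λ² - 7 - 7 = 484 - 14 ≡ 5; y = λ·(7 - 5) - 7 ≡ 6. → (5, 6)
3P: (5, 6) + (7, 7). λ = (7 - 6)/(7 - 5) ≡ 1/2 mod 31. 2⁻¹ ≡ 16 (mod 31), so λ ≡ 16.
  x = λ² - 5 - 7 = 256 - 12 ≡ 27; y = λ·(5 - 27) - 6 ≡ 14. → (27, 14)
4P: (27, 14) + (7, 7). λ = (7 - 14)/(7 - 27) ≡ 24/11 mod 31. 11⁻¹ ≡ 17 (mod 31) since 11·17 = 187 ≡ 1, so λ ≡ 5.
  x = λ² - 27 - 7 = 25 - 34 ≡ 22; y = λ·(27 - 22) - 14 ≡ 11. → (22, 11)
5P: (22, 11) + (7, 7). λ = (7 - 11)/(7 - 22) ≡ 27/16 mod 31. 16⁻¹ ≡ 2 (mod 31), so λ ≡ 23.
  x = λ² - 22 - 7 = 529 - 29 ≡ 4; y = λ·(22 - 4) - 11 ≡ 0. → (4, 0)
6P: (4, 0) + (7, 7). λ = (7 - 0)/(7 - 4) ≡ 7/3 mod 31. 3⁻¹ ≡ 21 (mod 31) since 3·21 = 63 ≡ 1, so λ ≡ 23.
  x = λ² - 4 - 7 = 529 - 11 ≡ 22; y = λ·(4 - 22) - 0 ≡ 20. → (22, 20)
7P: (22, 20) + (7, 7). λ = (7 - 20)/(7 - 22) ≡ 18/16 mod 31. 16⁻¹ ≡ 2 (mod 31) since 16·2 = 32 ≡ 1, so λ ≡ 5.
  x = λ² - 22 - 7 = 25 - 29 ≡ 27; y = λ·(22 - 27) - 20 ≡ 17. → (27, 17)
8P: (27, 17) + (7, 7). λ = (7 - 17)/(7 - 27) ≡ 21/11 mod 31. 11⁻¹ ≡ 17 (mod 31) since 11·17 = 187 ≡ 1, so λ ≡ 16.
  x = λ² - 27 - 7 = 256 - 34 ≡ 5; y = λ·(27 - 5) - 17 ≡ 25. → (5, 25)
9P: (5, 25) + (7, 7). λ = (7 - 25)/(7 - 5) ≡ 13/2 mod 31. 2⁻¹ ≡ 16 (mod 31), so λ ≡ 22.
  x = λ² - 5 - 7 = 484 - 12 ≡ 7; y = λ·(5 - 7) - 25 ≡ 24. → (7, 24)
10P: (7, 24) + (7, 7): same x and y₁ ≡ -y₂, so the sum is O.
10P = O, so the order is 10.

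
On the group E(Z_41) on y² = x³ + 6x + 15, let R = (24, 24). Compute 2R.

(11, 10)

tangent at (24, 24): λ = (3·24² + 6)/(2·24) ≡ 12/7. 7⁻¹ ≡ 6 (mod 41) since 7·6 = 42 ≡ 1, so λ ≡ 12·6 ≡ 31.
  x = λ² - 24 - 24 = 961 - 48 ≡ 11; y = λ·(24 - 11) - 24 ≡ 10. → (11, 10)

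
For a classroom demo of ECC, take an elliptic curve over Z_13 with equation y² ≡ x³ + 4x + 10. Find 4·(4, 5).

Write Q = (4, 5).
Double-and-add on 4 = (100)₂. Start with Q = (4, 5) for the leading 1-bit.
double: tangent at (4, 5): λ = (3·4² + 4)/(2·5) ≡ 0/10. 10⁻¹ ≡ 4 (mod 13) since 10·4 = 40 ≡ 1, so λ ≡ 0·4 ≡ 0.
  x = λ² - 4 - 4 = 0 - 8 ≡ 5; y = λ·(4 - 5) - 5 ≡ 8. → (5, 8)
double: tangent at (5, 8): λ = (3·5² + 4)/(2·8) ≡ 1/3. 3⁻¹ ≡ 9 (mod 13) since 3·9 = 27 ≡ 1, so λ ≡ 1·9 ≡ 9.
  x = λ² - 5 - 5 = 81 - 10 ≡ 6; y = λ·(5 - 6) - 8 ≡ 9. → (6, 9)

(6, 9)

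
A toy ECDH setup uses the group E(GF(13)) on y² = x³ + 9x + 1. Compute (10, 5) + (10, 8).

The two points share x = 10 and their y-coordinates satisfy 5 + 8 ≡ 0 (mod 13), so they are inverses. Their sum is the point at infinity.

O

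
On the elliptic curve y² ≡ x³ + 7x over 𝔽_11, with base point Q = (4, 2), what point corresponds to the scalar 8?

Repeated addition: build up to 8Q.
2Q: tangent at (4, 2): λ = (3·4² + 7)/(2·2) ≡ 0/4. 4⁻¹ ≡ 3 (mod 11), so λ ≡ 0·3 ≡ 0.
  x = λ² - 4 - 4 = 0 - 8 ≡ 3; y = λ·(4 - 3) - 2 ≡ 9. → (3, 9)
3Q: (3, 9) + (4, 2). λ = (2 - 9)/(4 - 3) ≡ 4/1 mod 11. 1⁻¹ ≡ 1 (mod 11), so λ ≡ 4.
  x = λ² - 3 - 4 = 16 - 7 ≡ 9; y = λ·(3 - 9) - 9 ≡ 0. → (9, 0)
4Q: (9, 0) + (4, 2). λ = (2 - 0)/(4 - 9) ≡ 2/6 mod 11. 6⁻¹ ≡ 2 (mod 11), so λ ≡ 4.
  x = λ² - 9 - 4 = 16 - 13 ≡ 3; y = λ·(9 - 3) - 0 ≡ 2. → (3, 2)
5Q: (3, 2) + (4, 2). λ = (2 - 2)/(4 - 3) ≡ 0/1 mod 11. 1⁻¹ ≡ 1 (mod 11) since 1·1 = 1 ≡ 1, so λ ≡ 0.
  x = λ² - 3 - 4 = 0 - 7 ≡ 4; y = λ·(3 - 4) - 2 ≡ 9. → (4, 9)
6Q: (4, 9) + (4, 2): same x and y₁ ≡ -y₂, so the sum is ∞.
7Q: ∞ + (4, 2) = (4, 2) (identity).
8Q: tangent at (4, 2): λ = (3·4² + 7)/(2·2) ≡ 0/4. 4⁻¹ ≡ 3 (mod 11), so λ ≡ 0·3 ≡ 0.
  x = λ² - 4 - 4 = 0 - 8 ≡ 3; y = λ·(4 - 3) - 2 ≡ 9. → (3, 9)

(3, 9)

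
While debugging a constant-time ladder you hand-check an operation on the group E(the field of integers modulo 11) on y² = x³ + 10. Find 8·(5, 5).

(5, 6)

Write P = (5, 5).
Double-and-add on 8 = (1000)₂. Start with P = (5, 5) for the leading 1-bit.
double: tangent at (5, 5): λ = (3·5² + 0)/(2·5) ≡ 9/10. 10⁻¹ ≡ 10 (mod 11), so λ ≡ 9·10 ≡ 2.
  x = λ² - 5 - 5 = 4 - 10 ≡ 5; y = λ·(5 - 5) - 5 ≡ 6. → (5, 6)
double: tangent at (5, 6): λ = (3·5² + 0)/(2·6) ≡ 9/1. 1⁻¹ ≡ 1 (mod 11) since 1·1 = 1 ≡ 1, so λ ≡ 9·1 ≡ 9.
  x = λ² - 5 - 5 = 81 - 10 ≡ 5; y = λ·(5 - 5) - 6 ≡ 5. → (5, 5)
double: tangent at (5, 5): λ = (3·5² + 0)/(2·5) ≡ 9/10. 10⁻¹ ≡ 10 (mod 11) since 10·10 = 100 ≡ 1, so λ ≡ 9·10 ≡ 2.
  x = λ² - 5 - 5 = 4 - 10 ≡ 5; y = λ·(5 - 5) - 5 ≡ 6. → (5, 6)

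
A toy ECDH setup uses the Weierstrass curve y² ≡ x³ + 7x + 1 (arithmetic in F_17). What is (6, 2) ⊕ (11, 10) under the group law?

(8, 5)

(6, 2) + (11, 10). λ = (10 - 2)/(11 - 6) ≡ 8/5 mod 17. 5⁻¹ ≡ 7 (mod 17), so λ ≡ 5.
  x = λ² - 6 - 11 = 25 - 17 ≡ 8; y = λ·(6 - 8) - 2 ≡ 5. → (8, 5)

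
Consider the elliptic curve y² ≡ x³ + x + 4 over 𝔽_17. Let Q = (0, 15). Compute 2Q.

tangent at (0, 15): λ = (3·0² + 1)/(2·15) ≡ 1/13. 13⁻¹ ≡ 4 (mod 17), so λ ≡ 1·4 ≡ 4.
  x = λ² - 0 - 0 = 16 - 0 ≡ 16; y = λ·(0 - 16) - 15 ≡ 6. → (16, 6)

(16, 6)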